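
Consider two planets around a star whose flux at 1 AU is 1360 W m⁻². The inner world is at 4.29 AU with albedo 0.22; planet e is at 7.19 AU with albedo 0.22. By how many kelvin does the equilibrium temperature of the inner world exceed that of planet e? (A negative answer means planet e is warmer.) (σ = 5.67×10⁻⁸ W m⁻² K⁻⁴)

ΔT ≈ 28.7 K

T_eq = [S₀(1−A)/(4σd²)]^(1/4), so T ∝ (1−A)^(1/4) / √d.
T₁ = [1360×0.78/(4×5.67×10⁻⁸×4.29²)]^(1/4) = 126.26 K.
T₂ = [1360×0.78/(4×5.67×10⁻⁸×7.19²)]^(1/4) = 97.53 K.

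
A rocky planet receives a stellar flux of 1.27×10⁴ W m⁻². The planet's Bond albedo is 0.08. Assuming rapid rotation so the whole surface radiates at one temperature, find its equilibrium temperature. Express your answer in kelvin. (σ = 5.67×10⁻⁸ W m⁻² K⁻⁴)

T_eq ≈ 476 K

Energy balance: absorbed = emitted ⇒ πR²·S(1−A) = 4πR²·σT_eq⁴, so T_eq⁴ = S(1−A)/(4σ).
T_eq = [1.27×10⁴ × 0.92 / (4 × 5.67×10⁻⁸)]^(1/4) = (5.15×10¹⁰)^(1/4) = 476 K.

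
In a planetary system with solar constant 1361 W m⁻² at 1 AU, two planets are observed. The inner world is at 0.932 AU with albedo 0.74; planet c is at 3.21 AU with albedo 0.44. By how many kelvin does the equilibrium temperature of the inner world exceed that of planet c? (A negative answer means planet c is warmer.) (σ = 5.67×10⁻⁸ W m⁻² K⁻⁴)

ΔT ≈ 71.5 K

T_eq = [S₀(1−A)/(4σd²)]^(1/4), so T ∝ (1−A)^(1/4) / √d.
T₁ = [1361×0.26/(4×5.67×10⁻⁸×0.932²)]^(1/4) = 205.87 K.
T₂ = [1361×0.56/(4×5.67×10⁻⁸×3.21²)]^(1/4) = 134.38 K.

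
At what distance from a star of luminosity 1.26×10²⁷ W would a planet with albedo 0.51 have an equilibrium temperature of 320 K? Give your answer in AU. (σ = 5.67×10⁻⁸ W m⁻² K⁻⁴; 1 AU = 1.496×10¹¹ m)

d ≈ 0.961 AU

From T_eq⁴ = L(1−A)/(16πσd²): d = √[L(1−A)/(16πσT_eq⁴)].
d = √[1.26×10²⁷ × 0.49 / (16π × 5.67×10⁻⁸ × (320)⁴)] = 1.44×10¹¹ m = 0.961 AU.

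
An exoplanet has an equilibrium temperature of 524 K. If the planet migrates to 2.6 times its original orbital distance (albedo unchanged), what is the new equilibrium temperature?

T_eq ≈ 325 K

T_eq ∝ L^(1/4) · d^(−1/2).
T′ = 524 / 2.6^(1/2) = 325 K.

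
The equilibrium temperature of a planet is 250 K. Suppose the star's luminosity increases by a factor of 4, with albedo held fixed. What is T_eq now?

T_eq ∝ L^(1/4) · d^(−1/2).
T′ = 250 × 4^(1/4) = 354 K.

T_eq ≈ 354 K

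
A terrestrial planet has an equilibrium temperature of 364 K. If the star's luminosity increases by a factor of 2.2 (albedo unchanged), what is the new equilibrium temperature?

T_eq ≈ 443 K

T_eq ∝ L^(1/4) · d^(−1/2).
T′ = 364 × 2.2^(1/4) = 443 K.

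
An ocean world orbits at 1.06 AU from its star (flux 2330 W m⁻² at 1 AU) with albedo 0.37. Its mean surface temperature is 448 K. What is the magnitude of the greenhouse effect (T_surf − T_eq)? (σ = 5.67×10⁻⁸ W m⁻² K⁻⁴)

ΔT ≈ 172.5 K

S = 2330/1.06² = 2074 W m⁻².
T_eq = [S(1−A)/(4σ)]^(1/4) = [2074×0.63/(4×5.67×10⁻⁸)]^(1/4) = 275.5 K.
ΔT = T_surf − T_eq = 448 − 275.5.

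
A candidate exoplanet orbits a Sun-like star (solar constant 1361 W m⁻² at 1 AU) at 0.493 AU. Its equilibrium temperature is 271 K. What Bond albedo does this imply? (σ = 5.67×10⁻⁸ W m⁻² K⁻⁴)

Flux at 0.493 AU: S = 1361/0.493² = 5600 W m⁻².
From T_eq⁴ = S(1−A)/(4σ): 1−A = 4σT_eq⁴/S.
1−A = 4 × 5.67×10⁻⁸ × (271)⁴ / 5600 = 0.218.

A ≈ 0.78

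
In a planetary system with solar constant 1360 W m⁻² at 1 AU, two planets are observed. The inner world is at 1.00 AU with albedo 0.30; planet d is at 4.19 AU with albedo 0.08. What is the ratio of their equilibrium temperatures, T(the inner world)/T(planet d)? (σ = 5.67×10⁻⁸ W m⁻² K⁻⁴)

T_eq = [S₀(1−A)/(4σd²)]^(1/4), so T ∝ (1−A)^(1/4) / √d.
T₁ = [1360×0.70/(4×5.67×10⁻⁸×1.00²)]^(1/4) = 254.54 K.
T₂ = [1360×0.92/(4×5.67×10⁻⁸×4.19²)]^(1/4) = 133.14 K.

T₁/T₂ ≈ 1.912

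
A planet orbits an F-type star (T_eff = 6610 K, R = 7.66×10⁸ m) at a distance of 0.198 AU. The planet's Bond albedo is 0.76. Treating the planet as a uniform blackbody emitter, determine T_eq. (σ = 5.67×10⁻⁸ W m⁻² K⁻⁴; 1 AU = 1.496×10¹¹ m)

T_eq ≈ 526 K

d = 0.198 AU = 2.96×10¹⁰ m.
L = 4πR_⋆²σT_⋆⁴ = 4π(7.66×10⁸)² × 5.67×10⁻⁸ × (6610)⁴ = 7.98×10²⁶ W.
S = L/(4πd²) = 7.24×10⁴ W m⁻².
Energy balance: absorbed = emitted ⇒ πR²·S(1−A) = 4πR²·σT_eq⁴, so T_eq⁴ = S(1−A)/(4σ).
T_eq = [7.24×10⁴ × 0.24 / (4 × 5.67×10⁻⁸)]^(1/4) = (7.66×10¹⁰)^(1/4) = 526 K.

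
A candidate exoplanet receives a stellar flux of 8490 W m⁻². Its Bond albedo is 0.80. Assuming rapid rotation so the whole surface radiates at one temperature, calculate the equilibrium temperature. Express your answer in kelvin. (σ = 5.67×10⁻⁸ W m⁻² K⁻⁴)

Energy balance: absorbed = emitted ⇒ πR²·S(1−A) = 4πR²·σT_eq⁴, so T_eq⁴ = S(1−A)/(4σ).
T_eq = [8490 × 0.20 / (4 × 5.67×10⁻⁸)]^(1/4) = (7.49×10⁹)^(1/4) = 294 K.

T_eq ≈ 294 K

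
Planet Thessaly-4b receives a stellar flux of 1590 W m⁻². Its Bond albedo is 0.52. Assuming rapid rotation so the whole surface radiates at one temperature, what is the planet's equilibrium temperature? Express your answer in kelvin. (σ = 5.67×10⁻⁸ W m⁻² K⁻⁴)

Energy balance: absorbed = emitted ⇒ πR²·S(1−A) = 4πR²·σT_eq⁴, so T_eq⁴ = S(1−A)/(4σ).
T_eq = [1590 × 0.48 / (4 × 5.67×10⁻⁸)]^(1/4) = (3.37×10⁹)^(1/4) = 241 K.

T_eq ≈ 241 K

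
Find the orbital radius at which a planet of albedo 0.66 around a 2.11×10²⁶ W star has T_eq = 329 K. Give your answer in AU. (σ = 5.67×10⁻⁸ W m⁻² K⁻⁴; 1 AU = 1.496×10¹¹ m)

d ≈ 0.310 AU

From T_eq⁴ = L(1−A)/(16πσd²): d = √[L(1−A)/(16πσT_eq⁴)].
d = √[2.11×10²⁶ × 0.34 / (16π × 5.67×10⁻⁸ × (329)⁴)] = 4.64×10¹⁰ m = 0.310 AU.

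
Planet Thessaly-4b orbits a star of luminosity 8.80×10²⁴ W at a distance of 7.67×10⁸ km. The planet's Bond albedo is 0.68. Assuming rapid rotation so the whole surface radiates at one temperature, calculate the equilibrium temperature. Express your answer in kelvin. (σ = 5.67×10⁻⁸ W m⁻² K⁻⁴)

d = 7.67×10⁸ km = 7.67×10¹¹ m.
Flux: S = L/(4πd²) = 8.80×10²⁴/(4π×(7.67×10¹¹)²) = 1.19 W m⁻².
Energy balance: absorbed = emitted ⇒ πR²·S(1−A) = 4πR²·σT_eq⁴, so T_eq⁴ = S(1−A)/(4σ).
T_eq = [1.19 × 0.32 / (4 × 5.67×10⁻⁸)]^(1/4) = (1.68×10⁶)^(1/4) = 36.0 K.

T_eq ≈ 36.0 K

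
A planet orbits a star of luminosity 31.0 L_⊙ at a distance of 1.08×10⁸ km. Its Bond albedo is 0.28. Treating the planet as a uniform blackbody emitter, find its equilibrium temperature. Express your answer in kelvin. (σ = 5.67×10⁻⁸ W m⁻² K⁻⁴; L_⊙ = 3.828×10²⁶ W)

T_eq ≈ 712 K

d = 1.08×10⁸ km = 1.08×10¹¹ m.
L = 31.0 × 3.828×10²⁶ = 1.19×10²⁸ W.
Flux: S = L/(4πd²) = 1.19×10²⁸/(4π×(1.08×10¹¹)²) = 8.10×10⁴ W m⁻².
Energy balance: absorbed = emitted ⇒ πR²·S(1−A) = 4πR²·σT_eq⁴, so T_eq⁴ = S(1−A)/(4σ).
T_eq = [8.10×10⁴ × 0.72 / (4 × 5.67×10⁻⁸)]^(1/4) = (2.57×10¹¹)^(1/4) = 712 K.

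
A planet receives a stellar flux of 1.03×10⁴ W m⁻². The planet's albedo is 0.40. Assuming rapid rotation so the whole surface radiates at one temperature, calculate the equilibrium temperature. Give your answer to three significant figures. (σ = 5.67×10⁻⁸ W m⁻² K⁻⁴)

T_eq ≈ 406 K

Energy balance: absorbed = emitted ⇒ πR²·S(1−A) = 4πR²·σT_eq⁴, so T_eq⁴ = S(1−A)/(4σ).
T_eq = [1.03×10⁴ × 0.60 / (4 × 5.67×10⁻⁸)]^(1/4) = (2.72×10¹⁰)^(1/4) = 406 K.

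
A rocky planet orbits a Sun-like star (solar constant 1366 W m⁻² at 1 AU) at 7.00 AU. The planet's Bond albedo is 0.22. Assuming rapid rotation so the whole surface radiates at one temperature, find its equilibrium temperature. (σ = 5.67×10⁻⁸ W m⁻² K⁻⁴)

T_eq ≈ 99.0 K

Flux at 7.00 AU: S = 1366/7.00² = 27.9 W m⁻².
Energy balance: absorbed = emitted ⇒ πR²·S(1−A) = 4πR²·σT_eq⁴, so T_eq⁴ = S(1−A)/(4σ).
T_eq = [27.9 × 0.78 / (4 × 5.67×10⁻⁸)]^(1/4) = (9.59×10⁷)^(1/4) = 99.0 K.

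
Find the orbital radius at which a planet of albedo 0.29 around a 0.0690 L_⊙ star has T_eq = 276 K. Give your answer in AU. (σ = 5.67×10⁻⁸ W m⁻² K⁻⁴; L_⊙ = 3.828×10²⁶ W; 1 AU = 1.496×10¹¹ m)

d ≈ 0.225 AU

L = 0.0690 × 3.828×10²⁶ = 2.64×10²⁵ W.
From T_eq⁴ = L(1−A)/(16πσd²): d = √[L(1−A)/(16πσT_eq⁴)].
d = √[2.64×10²⁵ × 0.71 / (16π × 5.67×10⁻⁸ × (276)⁴)] = 3.37×10¹⁰ m = 0.225 AU.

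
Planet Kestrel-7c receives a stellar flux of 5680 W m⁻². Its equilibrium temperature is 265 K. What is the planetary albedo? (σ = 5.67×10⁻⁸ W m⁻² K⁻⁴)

A ≈ 0.80

From T_eq⁴ = S(1−A)/(4σ): 1−A = 4σT_eq⁴/S.
1−A = 4 × 5.67×10⁻⁸ × (265)⁴ / 5680 = 0.197.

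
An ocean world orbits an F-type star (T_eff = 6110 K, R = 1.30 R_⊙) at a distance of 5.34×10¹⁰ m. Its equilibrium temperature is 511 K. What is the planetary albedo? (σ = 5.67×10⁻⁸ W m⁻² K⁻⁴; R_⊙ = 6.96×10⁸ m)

R_⋆ = 1.30 × 6.96×10⁸ = 9.05×10⁸ m.
L = 4πR_⋆²σT_⋆⁴ = 4π(9.05×10⁸)² × 5.67×10⁻⁸ × (6110)⁴ = 8.13×10²⁶ W.
S = L/(4πd²) = 2.27×10⁴ W m⁻².
From T_eq⁴ = S(1−A)/(4σ): 1−A = 4σT_eq⁴/S.
1−A = 4 × 5.67×10⁻⁸ × (511)⁴ / 2.27×10⁴ = 0.682.

A ≈ 0.32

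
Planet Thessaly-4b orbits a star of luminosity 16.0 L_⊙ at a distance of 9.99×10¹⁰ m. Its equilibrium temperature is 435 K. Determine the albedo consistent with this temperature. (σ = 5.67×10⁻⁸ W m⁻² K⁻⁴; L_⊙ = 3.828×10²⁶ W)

L = 16.0 × 3.828×10²⁶ = 6.12×10²⁷ W.
Flux: S = L/(4πd²) = 6.12×10²⁷/(4π×(9.99×10¹⁰)²) = 4.88×10⁴ W m⁻².
From T_eq⁴ = S(1−A)/(4σ): 1−A = 4σT_eq⁴/S.
1−A = 4 × 5.67×10⁻⁸ × (435)⁴ / 4.88×10⁴ = 0.166.

A ≈ 0.83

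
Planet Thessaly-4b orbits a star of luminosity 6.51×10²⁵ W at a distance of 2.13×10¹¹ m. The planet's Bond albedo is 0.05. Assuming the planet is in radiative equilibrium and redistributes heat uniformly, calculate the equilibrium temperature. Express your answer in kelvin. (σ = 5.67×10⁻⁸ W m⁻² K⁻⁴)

T_eq ≈ 148 K

Flux: S = L/(4πd²) = 6.51×10²⁵/(4π×(2.13×10¹¹)²) = 114 W m⁻².
Energy balance: absorbed = emitted ⇒ πR²·S(1−A) = 4πR²·σT_eq⁴, so T_eq⁴ = S(1−A)/(4σ).
T_eq = [114 × 0.95 / (4 × 5.67×10⁻⁸)]^(1/4) = (4.78×10⁸)^(1/4) = 148 K.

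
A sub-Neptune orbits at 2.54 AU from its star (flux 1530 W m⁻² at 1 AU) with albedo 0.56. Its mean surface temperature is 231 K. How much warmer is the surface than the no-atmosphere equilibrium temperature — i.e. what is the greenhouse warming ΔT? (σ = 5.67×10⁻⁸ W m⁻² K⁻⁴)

S = 1530/2.54² = 237.2 W m⁻².
T_eq = [S(1−A)/(4σ)]^(1/4) = [237.2×0.44/(4×5.67×10⁻⁸)]^(1/4) = 146.5 K.
ΔT = T_surf − T_eq = 231 − 146.5.

ΔT ≈ 84.5 K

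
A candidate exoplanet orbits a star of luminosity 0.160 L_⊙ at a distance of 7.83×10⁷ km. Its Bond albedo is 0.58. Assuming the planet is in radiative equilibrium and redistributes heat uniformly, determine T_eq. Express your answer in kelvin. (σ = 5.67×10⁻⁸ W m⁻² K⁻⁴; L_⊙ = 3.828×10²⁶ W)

d = 7.83×10⁷ km = 7.83×10¹⁰ m.
L = 0.160 × 3.828×10²⁶ = 6.12×10²⁵ W.
Flux: S = L/(4πd²) = 6.12×10²⁵/(4π×(7.83×10¹⁰)²) = 795 W m⁻².
Energy balance: absorbed = emitted ⇒ πR²·S(1−A) = 4πR²·σT_eq⁴, so T_eq⁴ = S(1−A)/(4σ).
T_eq = [795 × 0.42 / (4 × 5.67×10⁻⁸)]^(1/4) = (1.47×10⁹)^(1/4) = 196 K.

T_eq ≈ 196 K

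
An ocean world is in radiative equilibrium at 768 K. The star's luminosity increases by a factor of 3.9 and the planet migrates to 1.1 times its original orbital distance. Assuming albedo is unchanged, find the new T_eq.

T_eq ∝ L^(1/4) · d^(−1/2).
T′ = 768 × 3.9^(1/4) / 1.1^(1/2) = 1030 K.

T_eq ≈ 1030 K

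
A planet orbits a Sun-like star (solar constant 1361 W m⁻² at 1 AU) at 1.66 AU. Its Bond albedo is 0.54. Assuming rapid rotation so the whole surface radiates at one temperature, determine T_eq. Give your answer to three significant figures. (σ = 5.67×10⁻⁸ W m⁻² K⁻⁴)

Flux at 1.66 AU: S = 1361/1.66² = 494 W m⁻².
Energy balance: absorbed = emitted ⇒ πR²·S(1−A) = 4πR²·σT_eq⁴, so T_eq⁴ = S(1−A)/(4σ).
T_eq = [494 × 0.46 / (4 × 5.67×10⁻⁸)]^(1/4) = (1.00×10⁹)^(1/4) = 178 K.

T_eq ≈ 178 K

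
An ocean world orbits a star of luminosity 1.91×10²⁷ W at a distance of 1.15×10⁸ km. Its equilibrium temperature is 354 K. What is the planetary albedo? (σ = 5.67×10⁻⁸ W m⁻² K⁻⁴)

d = 1.15×10⁸ km = 1.15×10¹¹ m.
Flux: S = L/(4πd²) = 1.91×10²⁷/(4π×(1.15×10¹¹)²) = 1.15×10⁴ W m⁻².
From T_eq⁴ = S(1−A)/(4σ): 1−A = 4σT_eq⁴/S.
1−A = 4 × 5.67×10⁻⁸ × (354)⁴ / 1.15×10⁴ = 0.310.

A ≈ 0.69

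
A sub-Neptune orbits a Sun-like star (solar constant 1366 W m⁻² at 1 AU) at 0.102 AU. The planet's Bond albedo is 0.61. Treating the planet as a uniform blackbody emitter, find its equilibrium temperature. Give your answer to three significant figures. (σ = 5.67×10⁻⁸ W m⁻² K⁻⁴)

T_eq ≈ 689 K

Flux at 0.102 AU: S = 1366/0.102² = 1.31×10⁵ W m⁻².
Energy balance: absorbed = emitted ⇒ πR²·S(1−A) = 4πR²·σT_eq⁴, so T_eq⁴ = S(1−A)/(4σ).
T_eq = [1.31×10⁵ × 0.39 / (4 × 5.67×10⁻⁸)]^(1/4) = (2.26×10¹¹)^(1/4) = 689 K.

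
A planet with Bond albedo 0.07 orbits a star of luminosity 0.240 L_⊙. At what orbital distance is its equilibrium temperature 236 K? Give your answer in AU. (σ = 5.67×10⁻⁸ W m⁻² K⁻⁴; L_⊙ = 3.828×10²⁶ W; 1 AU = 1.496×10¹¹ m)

d ≈ 0.657 AU

L = 0.240 × 3.828×10²⁶ = 9.19×10²⁵ W.
From T_eq⁴ = L(1−A)/(16πσd²): d = √[L(1−A)/(16πσT_eq⁴)].
d = √[9.19×10²⁵ × 0.93 / (16π × 5.67×10⁻⁸ × (236)⁴)] = 9.83×10¹⁰ m = 0.657 AU.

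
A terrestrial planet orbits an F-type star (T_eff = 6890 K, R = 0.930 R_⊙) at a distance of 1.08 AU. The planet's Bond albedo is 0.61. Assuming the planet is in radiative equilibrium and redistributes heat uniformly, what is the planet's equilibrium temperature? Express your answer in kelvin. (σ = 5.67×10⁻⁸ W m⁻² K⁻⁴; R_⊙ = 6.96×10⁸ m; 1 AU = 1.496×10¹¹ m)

T_eq ≈ 244 K

R_⋆ = 0.930 × 6.96×10⁸ = 6.47×10⁸ m.
d = 1.08 AU = 1.62×10¹¹ m.
L = 4πR_⋆²σT_⋆⁴ = 4π(6.47×10⁸)² × 5.67×10⁻⁸ × (6890)⁴ = 6.73×10²⁶ W.
S = L/(4πd²) = 2050 W m⁻².
Energy balance: absorbed = emitted ⇒ πR²·S(1−A) = 4πR²·σT_eq⁴, so T_eq⁴ = S(1−A)/(4σ).
T_eq = [2050 × 0.39 / (4 × 5.67×10⁻⁸)]^(1/4) = (3.53×10⁹)^(1/4) = 244 K.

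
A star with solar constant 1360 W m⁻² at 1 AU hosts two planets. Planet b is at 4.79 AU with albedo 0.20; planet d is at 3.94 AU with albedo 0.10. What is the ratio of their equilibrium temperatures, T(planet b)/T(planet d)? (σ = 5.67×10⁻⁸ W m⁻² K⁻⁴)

T_eq = [S₀(1−A)/(4σd²)]^(1/4), so T ∝ (1−A)^(1/4) / √d.
T₁ = [1360×0.80/(4×5.67×10⁻⁸×4.79²)]^(1/4) = 120.25 K.
T₂ = [1360×0.90/(4×5.67×10⁻⁸×3.94²)]^(1/4) = 136.55 K.

T₁/T₂ ≈ 0.881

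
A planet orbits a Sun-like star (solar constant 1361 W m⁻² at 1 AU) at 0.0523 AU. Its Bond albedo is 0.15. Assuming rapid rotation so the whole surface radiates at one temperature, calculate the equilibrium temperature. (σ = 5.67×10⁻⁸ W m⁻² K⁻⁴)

Flux at 0.0523 AU: S = 1361/0.0523² = 4.98×10⁵ W m⁻².
Energy balance: absorbed = emitted ⇒ πR²·S(1−A) = 4πR²·σT_eq⁴, so T_eq⁴ = S(1−A)/(4σ).
T_eq = [4.98×10⁵ × 0.85 / (4 × 5.67×10⁻⁸)]^(1/4) = (1.86×10¹²)^(1/4) = 1170 K.

T_eq ≈ 1170 K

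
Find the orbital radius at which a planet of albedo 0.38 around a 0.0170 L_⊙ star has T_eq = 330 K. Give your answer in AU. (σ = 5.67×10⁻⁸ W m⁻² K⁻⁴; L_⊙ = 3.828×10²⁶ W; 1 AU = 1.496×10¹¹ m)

L = 0.0170 × 3.828×10²⁶ = 6.51×10²⁴ W.
From T_eq⁴ = L(1−A)/(16πσd²): d = √[L(1−A)/(16πσT_eq⁴)].
d = √[6.51×10²⁴ × 0.62 / (16π × 5.67×10⁻⁸ × (330)⁴)] = 1.09×10¹⁰ m = 0.0730 AU.

d ≈ 0.0730 AU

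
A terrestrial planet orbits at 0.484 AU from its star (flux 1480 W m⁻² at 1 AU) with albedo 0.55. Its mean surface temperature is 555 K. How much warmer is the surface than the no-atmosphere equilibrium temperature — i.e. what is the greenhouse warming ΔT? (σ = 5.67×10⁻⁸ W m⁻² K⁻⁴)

ΔT ≈ 220.4 K

S = 1480/0.484² = 6318 W m⁻².
T_eq = [S(1−A)/(4σ)]^(1/4) = [6318×0.45/(4×5.67×10⁻⁸)]^(1/4) = 334.6 K.
ΔT = T_surf − T_eq = 555 − 334.6.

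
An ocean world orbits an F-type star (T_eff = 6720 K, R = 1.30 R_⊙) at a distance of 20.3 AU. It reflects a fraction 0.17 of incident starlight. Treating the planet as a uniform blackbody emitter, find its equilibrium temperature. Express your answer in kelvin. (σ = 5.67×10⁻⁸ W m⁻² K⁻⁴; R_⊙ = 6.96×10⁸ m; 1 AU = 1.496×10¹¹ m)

T_eq ≈ 78.3 K

R_⋆ = 1.30 × 6.96×10⁸ = 9.05×10⁸ m.
d = 20.3 AU = 3.04×10¹² m.
L = 4πR_⋆²σT_⋆⁴ = 4π(9.05×10⁸)² × 5.67×10⁻⁸ × (6720)⁴ = 1.19×10²⁷ W.
S = L/(4πd²) = 10.3 W m⁻².
Energy balance: absorbed = emitted ⇒ πR²·S(1−A) = 4πR²·σT_eq⁴, so T_eq⁴ = S(1−A)/(4σ).
T_eq = [10.3 × 0.83 / (4 × 5.67×10⁻⁸)]^(1/4) = (3.76×10⁷)^(1/4) = 78.3 K.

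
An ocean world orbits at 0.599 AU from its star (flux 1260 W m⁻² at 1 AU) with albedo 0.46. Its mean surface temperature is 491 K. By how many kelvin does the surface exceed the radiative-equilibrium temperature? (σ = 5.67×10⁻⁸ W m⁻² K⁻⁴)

S = 1260/0.599² = 3512 W m⁻².
T_eq = [S(1−A)/(4σ)]^(1/4) = [3512×0.54/(4×5.67×10⁻⁸)]^(1/4) = 302.4 K.
ΔT = T_surf − T_eq = 491 − 302.4.

ΔT ≈ 188.6 K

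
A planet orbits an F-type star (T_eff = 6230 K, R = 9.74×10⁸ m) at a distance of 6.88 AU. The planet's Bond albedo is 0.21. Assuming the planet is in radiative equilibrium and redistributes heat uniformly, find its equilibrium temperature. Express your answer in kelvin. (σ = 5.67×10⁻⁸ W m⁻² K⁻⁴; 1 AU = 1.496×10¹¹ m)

d = 6.88 AU = 1.03×10¹² m.
L = 4πR_⋆²σT_⋆⁴ = 4π(9.74×10⁸)² × 5.67×10⁻⁸ × (6230)⁴ = 1.02×10²⁷ W.
S = L/(4πd²) = 76.5 W m⁻².
Energy balance: absorbed = emitted ⇒ πR²·S(1−A) = 4πR²·σT_eq⁴, so T_eq⁴ = S(1−A)/(4σ).
T_eq = [76.5 × 0.79 / (4 × 5.67×10⁻⁸)]^(1/4) = (2.66×10⁸)^(1/4) = 128 K.

T_eq ≈ 128 K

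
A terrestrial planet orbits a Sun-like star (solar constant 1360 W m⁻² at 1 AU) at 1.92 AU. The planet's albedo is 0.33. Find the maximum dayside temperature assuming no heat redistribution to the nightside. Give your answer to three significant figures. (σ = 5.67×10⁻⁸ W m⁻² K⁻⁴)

T_ss ≈ 257 K

Flux at 1.92 AU: S = 1360/1.92² = 369 W m⁻².
With no redistribution each surface element balances locally: S(1−A) = σT⁴.
T = [369 × 0.67 / 5.67×10⁻⁸]^(1/4) = (4.36×10⁹)^(1/4) = 257 K.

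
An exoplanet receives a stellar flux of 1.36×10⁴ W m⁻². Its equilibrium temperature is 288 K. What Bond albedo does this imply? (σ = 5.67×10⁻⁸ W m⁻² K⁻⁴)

From T_eq⁴ = S(1−A)/(4σ): 1−A = 4σT_eq⁴/S.
1−A = 4 × 5.67×10⁻⁸ × (288)⁴ / 1.36×10⁴ = 0.115.

A ≈ 0.89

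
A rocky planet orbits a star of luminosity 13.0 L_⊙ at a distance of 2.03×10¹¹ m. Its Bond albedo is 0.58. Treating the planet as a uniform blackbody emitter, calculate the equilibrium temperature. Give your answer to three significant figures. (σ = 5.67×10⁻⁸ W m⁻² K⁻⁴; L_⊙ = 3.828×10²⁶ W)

T_eq ≈ 365 K

L = 13.0 × 3.828×10²⁶ = 4.98×10²⁷ W.
Flux: S = L/(4πd²) = 4.98×10²⁷/(4π×(2.03×10¹¹)²) = 9610 W m⁻².
Energy balance: absorbed = emitted ⇒ πR²·S(1−A) = 4πR²·σT_eq⁴, so T_eq⁴ = S(1−A)/(4σ).
T_eq = [9610 × 0.42 / (4 × 5.67×10⁻⁸)]^(1/4) = (1.78×10¹⁰)^(1/4) = 365 K.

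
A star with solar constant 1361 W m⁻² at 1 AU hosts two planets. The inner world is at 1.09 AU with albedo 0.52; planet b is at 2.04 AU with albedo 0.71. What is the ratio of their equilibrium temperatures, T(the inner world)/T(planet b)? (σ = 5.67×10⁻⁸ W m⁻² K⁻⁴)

T_eq = [S₀(1−A)/(4σd²)]^(1/4), so T ∝ (1−A)^(1/4) / √d.
T₁ = [1361×0.48/(4×5.67×10⁻⁸×1.09²)]^(1/4) = 221.90 K.
T₂ = [1361×0.29/(4×5.67×10⁻⁸×2.04²)]^(1/4) = 143.00 K.

T₁/T₂ ≈ 1.552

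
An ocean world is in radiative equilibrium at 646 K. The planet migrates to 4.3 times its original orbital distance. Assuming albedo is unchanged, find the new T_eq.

T_eq ∝ L^(1/4) · d^(−1/2).
T′ = 646 / 4.3^(1/2) = 312 K.

T_eq ≈ 312 K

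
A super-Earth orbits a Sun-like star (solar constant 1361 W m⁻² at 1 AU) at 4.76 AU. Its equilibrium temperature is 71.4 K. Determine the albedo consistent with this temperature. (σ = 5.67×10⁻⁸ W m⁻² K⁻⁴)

A ≈ 0.90

Flux at 4.76 AU: S = 1361/4.76² = 60.1 W m⁻².
From T_eq⁴ = S(1−A)/(4σ): 1−A = 4σT_eq⁴/S.
1−A = 4 × 5.67×10⁻⁸ × (71.4)⁴ / 60.1 = 0.098.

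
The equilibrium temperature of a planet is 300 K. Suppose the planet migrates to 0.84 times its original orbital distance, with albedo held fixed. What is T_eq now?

T_eq ≈ 327 K

T_eq ∝ L^(1/4) · d^(−1/2).
T′ = 300 / 0.84^(1/2) = 327 K.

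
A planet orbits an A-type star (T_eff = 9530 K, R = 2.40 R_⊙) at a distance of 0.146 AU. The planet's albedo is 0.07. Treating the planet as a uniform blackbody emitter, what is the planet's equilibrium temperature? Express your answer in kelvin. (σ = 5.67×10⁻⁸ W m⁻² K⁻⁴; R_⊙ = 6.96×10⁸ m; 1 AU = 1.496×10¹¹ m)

R_⋆ = 2.40 × 6.96×10⁸ = 1.67×10⁹ m.
d = 0.146 AU = 2.18×10¹⁰ m.
L = 4πR_⋆²σT_⋆⁴ = 4π(1.67×10⁹)² × 5.67×10⁻⁸ × (9530)⁴ = 1.64×10²⁸ W.
S = L/(4πd²) = 2.74×10⁶ W m⁻².
Energy balance: absorbed = emitted ⇒ πR²·S(1−A) = 4πR²·σT_eq⁴, so T_eq⁴ = S(1−A)/(4σ).
T_eq = [2.74×10⁶ × 0.93 / (4 × 5.67×10⁻⁸)]^(1/4) = (1.12×10¹³)^(1/4) = 1830 K.

T_eq ≈ 1830 K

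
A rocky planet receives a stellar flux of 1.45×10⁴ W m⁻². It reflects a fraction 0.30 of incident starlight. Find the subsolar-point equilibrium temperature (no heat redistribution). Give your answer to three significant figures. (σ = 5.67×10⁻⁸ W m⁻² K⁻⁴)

T_ss ≈ 650 K

At the subsolar point the surface absorbs S(1−A) and emits σT⁴ per unit area — no factor of 4, since only the local patch is in balance.
T = [1.45×10⁴ × 0.70 / 5.67×10⁻⁸]^(1/4) = (1.79×10¹¹)^(1/4) = 650 K.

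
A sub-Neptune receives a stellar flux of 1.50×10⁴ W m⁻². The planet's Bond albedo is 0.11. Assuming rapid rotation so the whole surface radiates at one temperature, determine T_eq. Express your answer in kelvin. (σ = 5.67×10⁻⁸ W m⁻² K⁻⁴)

Energy balance: absorbed = emitted ⇒ πR²·S(1−A) = 4πR²·σT_eq⁴, so T_eq⁴ = S(1−A)/(4σ).
T_eq = [1.50×10⁴ × 0.89 / (4 × 5.67×10⁻⁸)]^(1/4) = (5.89×10¹⁰)^(1/4) = 493 K.

T_eq ≈ 493 K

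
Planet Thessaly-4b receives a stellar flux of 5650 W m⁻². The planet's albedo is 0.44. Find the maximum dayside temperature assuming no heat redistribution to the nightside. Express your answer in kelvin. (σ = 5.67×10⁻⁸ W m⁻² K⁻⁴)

With no redistribution each surface element balances locally: S(1−A) = σT⁴.
T = [5650 × 0.56 / 5.67×10⁻⁸]^(1/4) = (5.58×10¹⁰)^(1/4) = 486 K.

T_ss ≈ 486 K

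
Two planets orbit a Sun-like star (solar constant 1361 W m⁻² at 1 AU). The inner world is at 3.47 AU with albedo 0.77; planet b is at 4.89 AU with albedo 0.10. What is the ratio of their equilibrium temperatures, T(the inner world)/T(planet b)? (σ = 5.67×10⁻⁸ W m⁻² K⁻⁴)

T₁/T₂ ≈ 0.844

T_eq = [S₀(1−A)/(4σd²)]^(1/4), so T ∝ (1−A)^(1/4) / √d.
T₁ = [1361×0.23/(4×5.67×10⁻⁸×3.47²)]^(1/4) = 103.47 K.
T₂ = [1361×0.90/(4×5.67×10⁻⁸×4.89²)]^(1/4) = 122.59 K.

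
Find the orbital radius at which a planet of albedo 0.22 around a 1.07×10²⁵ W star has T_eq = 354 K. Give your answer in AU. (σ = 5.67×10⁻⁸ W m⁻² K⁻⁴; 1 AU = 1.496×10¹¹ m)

d ≈ 0.0913 AU

From T_eq⁴ = L(1−A)/(16πσd²): d = √[L(1−A)/(16πσT_eq⁴)].
d = √[1.07×10²⁵ × 0.78 / (16π × 5.67×10⁻⁸ × (354)⁴)] = 1.37×10¹⁰ m = 0.0913 AU.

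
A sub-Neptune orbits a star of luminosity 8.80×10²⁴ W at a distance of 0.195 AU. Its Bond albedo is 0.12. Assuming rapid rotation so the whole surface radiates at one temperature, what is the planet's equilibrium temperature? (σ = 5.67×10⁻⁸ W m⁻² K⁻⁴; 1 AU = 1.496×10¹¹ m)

d = 0.195 AU = 2.92×10¹⁰ m.
Flux: S = L/(4πd²) = 8.80×10²⁴/(4π×(2.92×10¹⁰)²) = 823 W m⁻².
Energy balance: absorbed = emitted ⇒ πR²·S(1−A) = 4πR²·σT_eq⁴, so T_eq⁴ = S(1−A)/(4σ).
T_eq = [823 × 0.88 / (4 × 5.67×10⁻⁸)]^(1/4) = (3.19×10⁹)^(1/4) = 238 K.

T_eq ≈ 238 K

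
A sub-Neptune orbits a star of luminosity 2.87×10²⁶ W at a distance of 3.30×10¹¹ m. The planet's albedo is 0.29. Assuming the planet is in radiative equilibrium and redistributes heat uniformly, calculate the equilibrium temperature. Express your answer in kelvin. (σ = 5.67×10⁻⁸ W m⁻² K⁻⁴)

T_eq ≈ 160 K

Flux: S = L/(4πd²) = 2.87×10²⁶/(4π×(3.30×10¹¹)²) = 210 W m⁻².
Energy balance: absorbed = emitted ⇒ πR²·S(1−A) = 4πR²·σT_eq⁴, so T_eq⁴ = S(1−A)/(4σ).
T_eq = [210 × 0.71 / (4 × 5.67×10⁻⁸)]^(1/4) = (6.57×10⁸)^(1/4) = 160 K.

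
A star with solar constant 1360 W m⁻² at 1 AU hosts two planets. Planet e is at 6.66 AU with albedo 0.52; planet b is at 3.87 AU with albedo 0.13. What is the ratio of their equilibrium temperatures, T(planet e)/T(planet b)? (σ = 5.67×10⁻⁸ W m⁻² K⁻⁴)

T₁/T₂ ≈ 0.657

T_eq = [S₀(1−A)/(4σd²)]^(1/4), so T ∝ (1−A)^(1/4) / √d.
T₁ = [1360×0.48/(4×5.67×10⁻⁸×6.66²)]^(1/4) = 89.75 K.
T₂ = [1360×0.87/(4×5.67×10⁻⁸×3.87²)]^(1/4) = 136.61 K.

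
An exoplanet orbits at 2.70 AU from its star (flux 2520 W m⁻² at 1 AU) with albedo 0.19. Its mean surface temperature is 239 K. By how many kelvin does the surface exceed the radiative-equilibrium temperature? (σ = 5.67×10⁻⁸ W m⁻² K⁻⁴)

S = 2520/2.70² = 345.7 W m⁻².
T_eq = [S(1−A)/(4σ)]^(1/4) = [345.7×0.81/(4×5.67×10⁻⁸)]^(1/4) = 187.4 K.
ΔT = T_surf − T_eq = 239 − 187.4.

ΔT ≈ 51.6 K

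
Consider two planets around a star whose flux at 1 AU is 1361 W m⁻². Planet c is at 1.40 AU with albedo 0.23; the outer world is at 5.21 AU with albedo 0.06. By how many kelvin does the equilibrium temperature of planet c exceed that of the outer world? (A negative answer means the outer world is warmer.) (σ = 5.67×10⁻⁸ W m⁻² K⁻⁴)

T_eq = [S₀(1−A)/(4σd²)]^(1/4), so T ∝ (1−A)^(1/4) / √d.
T₁ = [1361×0.77/(4×5.67×10⁻⁸×1.40²)]^(1/4) = 220.35 K.
T₂ = [1361×0.94/(4×5.67×10⁻⁸×5.21²)]^(1/4) = 120.07 K.

ΔT ≈ 100.3 K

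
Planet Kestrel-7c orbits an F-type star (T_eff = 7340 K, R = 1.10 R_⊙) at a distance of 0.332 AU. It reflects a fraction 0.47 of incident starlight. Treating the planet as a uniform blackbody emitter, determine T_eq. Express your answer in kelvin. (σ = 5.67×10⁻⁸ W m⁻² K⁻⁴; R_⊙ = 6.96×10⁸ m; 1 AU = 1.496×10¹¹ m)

R_⋆ = 1.10 × 6.96×10⁸ = 7.66×10⁸ m.
d = 0.332 AU = 4.97×10¹⁰ m.
L = 4πR_⋆²σT_⋆⁴ = 4π(7.66×10⁸)² × 5.67×10⁻⁸ × (7340)⁴ = 1.21×10²⁷ W.
S = L/(4πd²) = 3.91×10⁴ W m⁻².
Energy balance: absorbed = emitted ⇒ πR²·S(1−A) = 4πR²·σT_eq⁴, so T_eq⁴ = S(1−A)/(4σ).
T_eq = [3.91×10⁴ × 0.53 / (4 × 5.67×10⁻⁸)]^(1/4) = (9.14×10¹⁰)^(1/4) = 550 K.

T_eq ≈ 550 K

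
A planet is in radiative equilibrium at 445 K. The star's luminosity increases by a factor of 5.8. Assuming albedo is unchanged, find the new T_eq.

T_eq ∝ L^(1/4) · d^(−1/2).
T′ = 445 × 5.8^(1/4) = 691 K.

T_eq ≈ 691 K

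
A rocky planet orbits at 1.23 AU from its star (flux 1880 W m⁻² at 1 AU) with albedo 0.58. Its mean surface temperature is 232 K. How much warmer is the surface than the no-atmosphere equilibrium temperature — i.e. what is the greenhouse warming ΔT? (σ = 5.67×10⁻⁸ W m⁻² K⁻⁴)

S = 1880/1.23² = 1243 W m⁻².
T_eq = [S(1−A)/(4σ)]^(1/4) = [1243×0.42/(4×5.67×10⁻⁸)]^(1/4) = 219.0 K.
ΔT = T_surf − T_eq = 232 − 219.0.

ΔT ≈ 13.0 K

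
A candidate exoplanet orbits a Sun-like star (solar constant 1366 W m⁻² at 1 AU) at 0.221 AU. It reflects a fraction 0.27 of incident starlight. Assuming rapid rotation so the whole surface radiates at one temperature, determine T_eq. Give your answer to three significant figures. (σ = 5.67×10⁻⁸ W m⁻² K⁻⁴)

Flux at 0.221 AU: S = 1366/0.221² = 2.80×10⁴ W m⁻².
Energy balance: absorbed = emitted ⇒ πR²·S(1−A) = 4πR²·σT_eq⁴, so T_eq⁴ = S(1−A)/(4σ).
T_eq = [2.80×10⁴ × 0.73 / (4 × 5.67×10⁻⁸)]^(1/4) = (9.00×10¹⁰)^(1/4) = 548 K.

T_eq ≈ 548 K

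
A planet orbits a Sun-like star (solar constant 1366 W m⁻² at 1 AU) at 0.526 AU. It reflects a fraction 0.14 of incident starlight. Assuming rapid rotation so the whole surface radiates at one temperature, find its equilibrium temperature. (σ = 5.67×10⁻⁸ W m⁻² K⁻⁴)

Flux at 0.526 AU: S = 1366/0.526² = 4940 W m⁻².
Energy balance: absorbed = emitted ⇒ πR²·S(1−A) = 4πR²·σT_eq⁴, so T_eq⁴ = S(1−A)/(4σ).
T_eq = [4940 × 0.86 / (4 × 5.67×10⁻⁸)]^(1/4) = (1.87×10¹⁰)^(1/4) = 370 K.

T_eq ≈ 370 K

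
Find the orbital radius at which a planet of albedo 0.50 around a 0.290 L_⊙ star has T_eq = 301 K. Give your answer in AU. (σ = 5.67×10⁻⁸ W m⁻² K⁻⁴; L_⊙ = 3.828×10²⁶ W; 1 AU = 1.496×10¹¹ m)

L = 0.290 × 3.828×10²⁶ = 1.11×10²⁶ W.
From T_eq⁴ = L(1−A)/(16πσd²): d = √[L(1−A)/(16πσT_eq⁴)].
d = √[1.11×10²⁶ × 0.50 / (16π × 5.67×10⁻⁸ × (301)⁴)] = 4.87×10¹⁰ m = 0.326 AU.

d ≈ 0.326 AU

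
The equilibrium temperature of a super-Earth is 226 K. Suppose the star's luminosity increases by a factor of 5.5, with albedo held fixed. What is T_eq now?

T_eq ≈ 346 K

T_eq ∝ L^(1/4) · d^(−1/2).
T′ = 226 × 5.5^(1/4) = 346 K.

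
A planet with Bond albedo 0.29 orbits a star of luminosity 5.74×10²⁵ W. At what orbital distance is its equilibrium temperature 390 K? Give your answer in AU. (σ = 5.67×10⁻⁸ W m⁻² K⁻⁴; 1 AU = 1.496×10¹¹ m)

From T_eq⁴ = L(1−A)/(16πσd²): d = √[L(1−A)/(16πσT_eq⁴)].
d = √[5.74×10²⁵ × 0.71 / (16π × 5.67×10⁻⁸ × (390)⁴)] = 2.49×10¹⁰ m = 0.166 AU.

d ≈ 0.166 AU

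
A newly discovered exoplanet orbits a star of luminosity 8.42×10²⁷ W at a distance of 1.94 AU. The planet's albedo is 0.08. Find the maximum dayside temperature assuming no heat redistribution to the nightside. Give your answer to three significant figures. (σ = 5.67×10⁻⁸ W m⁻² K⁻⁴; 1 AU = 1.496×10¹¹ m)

d = 1.94 AU = 2.90×10¹¹ m.
Flux: S = L/(4πd²) = 8.42×10²⁷/(4π×(2.90×10¹¹)²) = 7950 W m⁻².
With no redistribution each surface element balances locally: S(1−A) = σT⁴.
T = [7950 × 0.92 / 5.67×10⁻⁸]^(1/4) = (1.29×10¹¹)^(1/4) = 599 K.

T_ss ≈ 599 K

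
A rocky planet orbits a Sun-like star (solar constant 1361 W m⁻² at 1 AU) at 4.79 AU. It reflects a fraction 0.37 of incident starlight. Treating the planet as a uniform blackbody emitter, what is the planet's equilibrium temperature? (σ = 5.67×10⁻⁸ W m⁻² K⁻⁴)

Flux at 4.79 AU: S = 1361/4.79² = 59.3 W m⁻².
Energy balance: absorbed = emitted ⇒ πR²·S(1−A) = 4πR²·σT_eq⁴, so T_eq⁴ = S(1−A)/(4σ).
T_eq = [59.3 × 0.63 / (4 × 5.67×10⁻⁸)]^(1/4) = (1.65×10⁸)^(1/4) = 113 K.

T_eq ≈ 113 K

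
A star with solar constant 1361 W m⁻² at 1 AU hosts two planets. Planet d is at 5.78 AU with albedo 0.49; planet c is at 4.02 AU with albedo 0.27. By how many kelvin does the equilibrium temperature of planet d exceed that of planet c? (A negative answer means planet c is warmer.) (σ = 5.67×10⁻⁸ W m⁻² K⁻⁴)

ΔT ≈ -30.5 K

T_eq = [S₀(1−A)/(4σd²)]^(1/4), so T ∝ (1−A)^(1/4) / √d.
T₁ = [1361×0.51/(4×5.67×10⁻⁸×5.78²)]^(1/4) = 97.83 K.
T₂ = [1361×0.73/(4×5.67×10⁻⁸×4.02²)]^(1/4) = 128.31 K.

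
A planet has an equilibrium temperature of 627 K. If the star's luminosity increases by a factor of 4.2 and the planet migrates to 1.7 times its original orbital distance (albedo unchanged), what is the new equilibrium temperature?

T_eq ≈ 688 K

T_eq ∝ L^(1/4) · d^(−1/2).
T′ = 627 × 4.2^(1/4) / 1.7^(1/2) = 688 K.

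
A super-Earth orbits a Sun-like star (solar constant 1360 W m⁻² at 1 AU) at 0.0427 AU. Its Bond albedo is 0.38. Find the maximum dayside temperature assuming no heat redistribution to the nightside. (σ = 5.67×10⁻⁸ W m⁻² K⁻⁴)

Flux at 0.0427 AU: S = 1360/0.0427² = 7.46×10⁵ W m⁻².
With no redistribution each surface element balances locally: S(1−A) = σT⁴.
T = [7.46×10⁵ × 0.62 / 5.67×10⁻⁸]^(1/4) = (8.16×10¹²)^(1/4) = 1690 K.

T_ss ≈ 1690 K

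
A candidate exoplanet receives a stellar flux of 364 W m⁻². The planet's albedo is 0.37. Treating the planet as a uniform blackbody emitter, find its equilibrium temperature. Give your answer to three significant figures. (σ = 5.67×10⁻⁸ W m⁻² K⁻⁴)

T_eq ≈ 178 K

Energy balance: absorbed = emitted ⇒ πR²·S(1−A) = 4πR²·σT_eq⁴, so T_eq⁴ = S(1−A)/(4σ).
T_eq = [364 × 0.63 / (4 × 5.67×10⁻⁸)]^(1/4) = (1.01×10⁹)^(1/4) = 178 K.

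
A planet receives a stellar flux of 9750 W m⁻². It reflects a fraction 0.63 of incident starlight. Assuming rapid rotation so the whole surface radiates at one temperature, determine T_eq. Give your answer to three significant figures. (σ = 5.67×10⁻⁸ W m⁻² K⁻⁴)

T_eq ≈ 355 K

Energy balance: absorbed = emitted ⇒ πR²·S(1−A) = 4πR²·σT_eq⁴, so T_eq⁴ = S(1−A)/(4σ).
T_eq = [9750 × 0.37 / (4 × 5.67×10⁻⁸)]^(1/4) = (1.59×10¹⁰)^(1/4) = 355 K.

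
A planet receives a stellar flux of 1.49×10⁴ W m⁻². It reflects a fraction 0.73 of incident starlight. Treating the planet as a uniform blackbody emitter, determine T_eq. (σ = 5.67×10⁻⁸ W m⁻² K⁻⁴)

Energy balance: absorbed = emitted ⇒ πR²·S(1−A) = 4πR²·σT_eq⁴, so T_eq⁴ = S(1−A)/(4σ).
T_eq = [1.49×10⁴ × 0.27 / (4 × 5.67×10⁻⁸)]^(1/4) = (1.77×10¹⁰)^(1/4) = 365 K.

T_eq ≈ 365 K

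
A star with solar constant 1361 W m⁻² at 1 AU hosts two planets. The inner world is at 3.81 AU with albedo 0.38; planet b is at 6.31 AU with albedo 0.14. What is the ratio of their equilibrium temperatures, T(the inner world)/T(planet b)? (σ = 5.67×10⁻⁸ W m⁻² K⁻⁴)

T₁/T₂ ≈ 1.186

T_eq = [S₀(1−A)/(4σd²)]^(1/4), so T ∝ (1−A)^(1/4) / √d.
T₁ = [1361×0.62/(4×5.67×10⁻⁸×3.81²)]^(1/4) = 126.53 K.
T₂ = [1361×0.86/(4×5.67×10⁻⁸×6.31²)]^(1/4) = 106.70 K.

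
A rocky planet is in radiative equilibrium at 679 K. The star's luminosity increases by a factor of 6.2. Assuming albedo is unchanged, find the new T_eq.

T_eq ∝ L^(1/4) · d^(−1/2).
T′ = 679 × 6.2^(1/4) = 1070 K.

T_eq ≈ 1070 K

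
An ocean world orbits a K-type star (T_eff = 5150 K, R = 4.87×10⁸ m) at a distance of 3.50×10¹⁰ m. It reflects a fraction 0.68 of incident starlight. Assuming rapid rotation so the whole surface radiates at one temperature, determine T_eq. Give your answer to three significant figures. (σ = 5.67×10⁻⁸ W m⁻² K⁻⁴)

L = 4πR_⋆²σT_⋆⁴ = 4π(4.87×10⁸)² × 5.67×10⁻⁸ × (5150)⁴ = 1.19×10²⁶ W.
S = L/(4πd²) = 7720 W m⁻².
Energy balance: absorbed = emitted ⇒ πR²·S(1−A) = 4πR²·σT_eq⁴, so T_eq⁴ = S(1−A)/(4σ).
T_eq = [7720 × 0.32 / (4 × 5.67×10⁻⁸)]^(1/4) = (1.09×10¹⁰)^(1/4) = 323 K.

T_eq ≈ 323 K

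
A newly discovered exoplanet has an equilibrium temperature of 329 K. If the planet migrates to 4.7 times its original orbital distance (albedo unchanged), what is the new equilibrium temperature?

T_eq ≈ 152 K

T_eq ∝ L^(1/4) · d^(−1/2).
T′ = 329 / 4.7^(1/2) = 152 K.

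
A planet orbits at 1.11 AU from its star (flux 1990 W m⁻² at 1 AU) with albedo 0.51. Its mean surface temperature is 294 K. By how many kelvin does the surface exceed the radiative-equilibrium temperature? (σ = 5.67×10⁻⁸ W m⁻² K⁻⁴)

ΔT ≈ 51.0 K

S = 1990/1.11² = 1615 W m⁻².
T_eq = [S(1−A)/(4σ)]^(1/4) = [1615×0.49/(4×5.67×10⁻⁸)]^(1/4) = 243.0 K.
ΔT = T_surf − T_eq = 294 − 243.0.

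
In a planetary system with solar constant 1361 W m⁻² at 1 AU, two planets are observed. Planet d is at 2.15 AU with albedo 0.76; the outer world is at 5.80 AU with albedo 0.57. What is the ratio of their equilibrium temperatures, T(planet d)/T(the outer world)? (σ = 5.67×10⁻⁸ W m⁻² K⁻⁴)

T₁/T₂ ≈ 1.420

T_eq = [S₀(1−A)/(4σd²)]^(1/4), so T ∝ (1−A)^(1/4) / √d.
T₁ = [1361×0.24/(4×5.67×10⁻⁸×2.15²)]^(1/4) = 132.86 K.
T₂ = [1361×0.43/(4×5.67×10⁻⁸×5.80²)]^(1/4) = 93.59 K.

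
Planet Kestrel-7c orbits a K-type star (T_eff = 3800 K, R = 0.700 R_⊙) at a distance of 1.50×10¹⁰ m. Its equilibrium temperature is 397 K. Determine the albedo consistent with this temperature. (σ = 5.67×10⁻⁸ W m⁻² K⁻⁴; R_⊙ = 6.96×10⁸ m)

R_⋆ = 0.700 × 6.96×10⁸ = 4.87×10⁸ m.
L = 4πR_⋆²σT_⋆⁴ = 4π(4.87×10⁸)² × 5.67×10⁻⁸ × (3800)⁴ = 3.53×10²⁵ W.
S = L/(4πd²) = 1.25×10⁴ W m⁻².
From T_eq⁴ = S(1−A)/(4σ): 1−A = 4σT_eq⁴/S.
1−A = 4 × 5.67×10⁻⁸ × (397)⁴ / 1.25×10⁴ = 0.452.

A ≈ 0.55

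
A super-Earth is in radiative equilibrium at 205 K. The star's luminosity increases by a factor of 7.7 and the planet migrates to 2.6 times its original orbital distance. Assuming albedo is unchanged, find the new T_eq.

T_eq ≈ 212 K

T_eq ∝ L^(1/4) · d^(−1/2).
T′ = 205 × 7.7^(1/4) / 2.6^(1/2) = 212 K.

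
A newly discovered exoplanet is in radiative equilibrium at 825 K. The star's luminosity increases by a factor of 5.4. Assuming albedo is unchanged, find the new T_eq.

T_eq ≈ 1260 K

T_eq ∝ L^(1/4) · d^(−1/2).
T′ = 825 × 5.4^(1/4) = 1260 K.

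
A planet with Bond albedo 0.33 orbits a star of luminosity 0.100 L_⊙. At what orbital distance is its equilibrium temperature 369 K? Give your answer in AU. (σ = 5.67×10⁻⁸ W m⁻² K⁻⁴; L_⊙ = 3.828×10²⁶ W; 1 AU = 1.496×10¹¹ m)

d ≈ 0.147 AU

L = 0.100 × 3.828×10²⁶ = 3.83×10²⁵ W.
From T_eq⁴ = L(1−A)/(16πσd²): d = √[L(1−A)/(16πσT_eq⁴)].
d = √[3.83×10²⁵ × 0.67 / (16π × 5.67×10⁻⁸ × (369)⁴)] = 2.20×10¹⁰ m = 0.147 AU.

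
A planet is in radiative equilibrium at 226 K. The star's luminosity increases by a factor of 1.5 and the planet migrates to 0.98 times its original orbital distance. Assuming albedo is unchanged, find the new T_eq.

T_eq ∝ L^(1/4) · d^(−1/2).
T′ = 226 × 1.5^(1/4) / 0.98^(1/2) = 253 K.

T_eq ≈ 253 K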